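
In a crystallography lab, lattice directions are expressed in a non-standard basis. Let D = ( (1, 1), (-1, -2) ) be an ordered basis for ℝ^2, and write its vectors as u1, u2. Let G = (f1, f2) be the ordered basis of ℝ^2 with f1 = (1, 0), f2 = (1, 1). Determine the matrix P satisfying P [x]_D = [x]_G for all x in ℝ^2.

[[0, 1], [1, -2]]

Let M have columns uj and N have columns fj. Then for every x, N [x]_G = x = M [x]_D, so P = N^(-1) M.
Since det N = 1, N^(-1) has integer entries; multiplying gives P = [[0, 1], [1, -2]].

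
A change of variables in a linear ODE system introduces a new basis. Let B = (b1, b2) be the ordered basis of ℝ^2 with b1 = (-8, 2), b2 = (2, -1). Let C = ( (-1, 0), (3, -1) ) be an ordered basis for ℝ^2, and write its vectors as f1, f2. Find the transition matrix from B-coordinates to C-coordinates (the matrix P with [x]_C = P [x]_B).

Column j of P is [bj]_C, since P maps B-coordinates to C-coordinates.
Expressing b1 in C: b1 = 2f1 - 2f2, so column 1 of P is (2, -2).
Doing the same for each bj gives P = [[2, 1], [-2, 1]].

[[2, 1], [-2, 1]]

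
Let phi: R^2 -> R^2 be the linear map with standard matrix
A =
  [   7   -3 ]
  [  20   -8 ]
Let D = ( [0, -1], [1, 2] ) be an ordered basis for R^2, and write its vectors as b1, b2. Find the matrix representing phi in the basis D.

[[-2, -2], [3, 1]]

Let P have columns b1, b2. Then [phi]_D = P^(-1) A P.
Here det P = 1, so P^(-1) is integer; computing A P first and then P^(-1)(A P) gives [[-2, -2], [3, 1]].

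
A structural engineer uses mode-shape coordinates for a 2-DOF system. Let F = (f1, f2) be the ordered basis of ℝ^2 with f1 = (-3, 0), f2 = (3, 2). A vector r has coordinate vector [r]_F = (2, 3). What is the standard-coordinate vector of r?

(3, 6)

By definition r = 2f1 + 3f2.
Summing componentwise gives (3, 6).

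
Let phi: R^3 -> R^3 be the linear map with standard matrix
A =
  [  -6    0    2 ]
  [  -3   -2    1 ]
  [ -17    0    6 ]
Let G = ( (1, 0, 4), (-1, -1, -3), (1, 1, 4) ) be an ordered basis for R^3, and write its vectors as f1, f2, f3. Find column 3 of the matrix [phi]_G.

Column 3 of [phi]_G is the G-coordinate vector of phi(f3).
In standard coordinates phi(f3) = A f3 = (2, -1, 7).
Converting to G: (2, -1, 7) = 3f1 - f2 - 2f3, so the coordinate vector is (3, -1, -2).

(3, -1, -2)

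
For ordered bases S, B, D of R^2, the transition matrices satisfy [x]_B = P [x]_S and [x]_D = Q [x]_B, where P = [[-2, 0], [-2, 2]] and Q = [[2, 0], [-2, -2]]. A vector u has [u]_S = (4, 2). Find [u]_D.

Composing the changes, [u]_D = Q P [u]_S.
Q P = [[-4, 0], [8, -4]]; applying this to (4, 2) gives (-16, 24).

(-16, 24)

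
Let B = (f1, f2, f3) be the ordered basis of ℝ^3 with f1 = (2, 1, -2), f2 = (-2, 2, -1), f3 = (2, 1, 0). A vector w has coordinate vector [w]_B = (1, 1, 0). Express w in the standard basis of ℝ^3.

w = M [w]_B, where M has columns f1, ..., f3.
Carrying out the matrix-vector product, w = (0, 3, -3).

(0, 3, -3)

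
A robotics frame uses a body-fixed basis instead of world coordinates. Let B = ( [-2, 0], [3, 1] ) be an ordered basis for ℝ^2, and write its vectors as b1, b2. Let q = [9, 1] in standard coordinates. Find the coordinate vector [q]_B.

[-3, 1]

We seek scalars with c_1 b1 + c_2 b2 = q; equivalently solve M c = q where the columns of M are b1, b2.
System: -2c_1 + 3c_2 = 9, 0c_1 + c_2 = 1; solving gives c_1 = -3, c_2 = 1.
Check: -3b1 + b2 = [9, 1].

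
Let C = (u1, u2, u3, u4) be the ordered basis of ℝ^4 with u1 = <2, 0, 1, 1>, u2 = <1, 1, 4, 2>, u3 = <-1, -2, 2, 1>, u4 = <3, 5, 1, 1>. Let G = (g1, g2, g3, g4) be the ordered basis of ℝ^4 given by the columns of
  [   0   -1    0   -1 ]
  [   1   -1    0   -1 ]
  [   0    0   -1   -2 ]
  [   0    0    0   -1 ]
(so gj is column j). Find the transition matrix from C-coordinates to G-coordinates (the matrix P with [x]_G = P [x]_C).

[[-2, 0, -1, 2], [-1, 1, 2, -2], [1, 0, 0, 1], [-1, -2, -1, -1]]

Let M have columns uj and N have columns gj. Then for every x, N [x]_G = x = M [x]_C, so P = N^(-1) M.
Since det N = 1, N^(-1) has integer entries; multiplying gives P = [[-2, 0, -1, 2], [-1, 1, 2, -2], [1, 0, 0, 1], [-1, -2, -1, -1]].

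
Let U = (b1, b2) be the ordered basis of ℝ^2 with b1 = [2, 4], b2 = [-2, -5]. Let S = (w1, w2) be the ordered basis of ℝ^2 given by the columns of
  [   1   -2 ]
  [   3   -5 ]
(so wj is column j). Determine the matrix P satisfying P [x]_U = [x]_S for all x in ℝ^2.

Take x = bj: its U-coordinates are the j-th standard unit vector, so P e_j — column j of P — equals [bj]_S.
b1 = -2w1 - 2w2, giving column 1 = [-2, -2]; repeating for each j gives P = [[-2, 0], [-2, 1]].

[[-2, 0], [-2, 1]]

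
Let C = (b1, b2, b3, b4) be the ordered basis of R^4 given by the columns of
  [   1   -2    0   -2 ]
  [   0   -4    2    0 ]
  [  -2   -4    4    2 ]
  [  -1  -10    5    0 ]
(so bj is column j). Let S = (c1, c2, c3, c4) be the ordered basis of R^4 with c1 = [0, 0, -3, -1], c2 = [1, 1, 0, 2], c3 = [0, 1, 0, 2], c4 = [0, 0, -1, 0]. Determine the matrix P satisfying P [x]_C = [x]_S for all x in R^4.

[[1, 2, -1, 0], [1, -2, 0, -2], [-1, -2, 2, 2], [-1, -2, -1, -2]]

Column j of P is [bj]_S, since P maps C-coordinates to S-coordinates.
Expressing b1 in S: b1 = c1 + c2 - c3 - c4, so column 1 of P is [1, 1, -1, -1].
Doing the same for each bj gives P = [[1, 2, -1, 0], [1, -2, 0, -2], [-1, -2, 2, 2], [-1, -2, -1, -2]].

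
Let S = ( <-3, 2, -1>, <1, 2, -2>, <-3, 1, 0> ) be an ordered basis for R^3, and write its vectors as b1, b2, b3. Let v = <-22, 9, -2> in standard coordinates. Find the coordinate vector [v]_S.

<4, -1, 3>

[v]_S is the unique c with M c = v, where M has columns b1, ..., b3.
Row-reducing the augmented matrix [M | v] gives c = (4, -1, 3).
Check: 4b1 - b2 + 3b3 = <-22, 9, -2>.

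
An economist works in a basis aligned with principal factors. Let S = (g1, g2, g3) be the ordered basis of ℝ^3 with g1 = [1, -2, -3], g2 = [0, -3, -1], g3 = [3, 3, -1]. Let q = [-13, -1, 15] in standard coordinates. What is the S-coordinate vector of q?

We seek scalars with c_1 g1 + ... + c_3 g3 = q; equivalently solve M c = q where the columns of M are g1, ..., g3.
Row-reducing the augmented matrix [M | q] gives c = (-4, 0, -3).
Check: -4g1 + 0·g2 - 3g3 = [-13, -1, 15].

[-4, 0, -3]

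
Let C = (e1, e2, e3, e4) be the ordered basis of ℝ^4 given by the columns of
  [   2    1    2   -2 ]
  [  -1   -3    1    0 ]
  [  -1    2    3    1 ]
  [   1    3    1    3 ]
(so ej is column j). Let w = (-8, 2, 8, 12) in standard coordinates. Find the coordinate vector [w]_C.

We seek scalars with c_1 e1 + ... + c_4 e4 = w; equivalently solve M c = w where the columns of M are e1, ..., e4.
Solving this 4x4 system gives c = (-1, 0, 1, 4).
Check: -e1 + 0·e2 + e3 + 4e4 = (-8, 2, 8, 12).

(-1, 0, 1, 4)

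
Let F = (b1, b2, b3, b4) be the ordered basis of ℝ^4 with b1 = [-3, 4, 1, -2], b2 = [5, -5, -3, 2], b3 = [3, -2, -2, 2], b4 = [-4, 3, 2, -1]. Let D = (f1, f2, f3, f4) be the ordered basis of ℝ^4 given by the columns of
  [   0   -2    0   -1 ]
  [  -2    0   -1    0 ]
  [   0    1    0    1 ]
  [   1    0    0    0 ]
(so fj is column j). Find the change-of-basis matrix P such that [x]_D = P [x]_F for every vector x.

[[-2, 2, 2, -1], [2, -2, -1, 2], [0, 1, -2, -1], [-1, -1, -1, 0]]

Take x = bj: its F-coordinates are the j-th standard unit vector, so P e_j — column j of P — equals [bj]_D.
b1 = -2f1 + 2f2 + 0·f3 - f4, giving column 1 = [-2, 2, 0, -1]; repeating for each j gives P = [[-2, 2, 2, -1], [2, -2, -1, 2], [0, 1, -2, -1], [-1, -1, -1, 0]].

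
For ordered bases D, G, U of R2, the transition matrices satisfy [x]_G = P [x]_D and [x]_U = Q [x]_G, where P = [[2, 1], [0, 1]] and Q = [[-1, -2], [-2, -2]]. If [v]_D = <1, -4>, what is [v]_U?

<10, 12>

First [v]_G = P [v]_D = <-2, -4>.
Then [v]_U = Q [v]_G = <10, 12>.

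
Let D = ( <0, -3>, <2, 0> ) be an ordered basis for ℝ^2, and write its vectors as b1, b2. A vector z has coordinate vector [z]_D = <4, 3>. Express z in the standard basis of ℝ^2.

<6, -12>

z = M [z]_D, where M has columns b1, b2.
Carrying out the matrix-vector product, z = <6, -12>.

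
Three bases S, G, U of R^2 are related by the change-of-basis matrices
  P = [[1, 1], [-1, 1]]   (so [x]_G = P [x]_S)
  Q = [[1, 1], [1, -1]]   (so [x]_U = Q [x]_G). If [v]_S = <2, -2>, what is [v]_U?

Composing the changes, [v]_U = Q P [v]_S.
Q P = [[0, 2], [2, 0]]; applying this to <2, -2> gives <-4, 4>.

<-4, 4>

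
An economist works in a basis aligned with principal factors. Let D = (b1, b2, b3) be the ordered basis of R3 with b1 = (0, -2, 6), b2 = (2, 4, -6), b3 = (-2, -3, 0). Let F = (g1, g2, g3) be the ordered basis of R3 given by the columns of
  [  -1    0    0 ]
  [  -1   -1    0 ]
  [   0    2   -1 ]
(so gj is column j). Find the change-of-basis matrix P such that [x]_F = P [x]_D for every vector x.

[[0, -2, 2], [2, -2, 1], [-2, 2, 2]]

Column j of P is [bj]_F, since P maps D-coordinates to F-coordinates.
Expressing b1 in F: b1 = 0·g1 + 2g2 - 2g3, so column 1 of P is (0, 2, -2).
Doing the same for each bj gives P = [[0, -2, 2], [2, -2, 1], [-2, 2, 2]].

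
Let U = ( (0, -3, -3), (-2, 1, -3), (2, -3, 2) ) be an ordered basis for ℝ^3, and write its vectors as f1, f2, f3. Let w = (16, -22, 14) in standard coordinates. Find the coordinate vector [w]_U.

(2, -4, 4)

We seek scalars with c_1 f1 + ... + c_3 f3 = w; equivalently solve M c = w where the columns of M are f1, ..., f3.
Gaussian elimination on [M | w] yields c = (2, -4, 4).
Check: 2f1 - 4f2 + 4f3 = (16, -22, 14).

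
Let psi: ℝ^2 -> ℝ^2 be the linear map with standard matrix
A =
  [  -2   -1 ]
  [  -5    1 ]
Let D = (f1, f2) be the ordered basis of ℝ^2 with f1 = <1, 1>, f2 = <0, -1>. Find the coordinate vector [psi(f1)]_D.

<-3, 1>

Compute psi(f1) = A f1 = <-3, -4> in standard coordinates.
Then write this in D-coordinates: solve for y in y_1 f1 + y_2 f2 = <-3, -4>.
This gives y = <-3, 1>, which is column 1 of [psi]_D.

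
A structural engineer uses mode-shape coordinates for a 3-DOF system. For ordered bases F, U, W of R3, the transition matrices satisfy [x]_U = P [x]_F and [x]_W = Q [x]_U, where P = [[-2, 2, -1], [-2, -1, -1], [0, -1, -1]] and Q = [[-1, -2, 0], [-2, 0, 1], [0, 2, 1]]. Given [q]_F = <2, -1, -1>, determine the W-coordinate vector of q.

<9, 12, -2>

Composing the changes, [q]_W = Q P [q]_F.
Q P = [[6, 0, 3], [4, -5, 1], [-4, -3, -3]]; applying this to <2, -1, -1> gives <9, 12, -2>.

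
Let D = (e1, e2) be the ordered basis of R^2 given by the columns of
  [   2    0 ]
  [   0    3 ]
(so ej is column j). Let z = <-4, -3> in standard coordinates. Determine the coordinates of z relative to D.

We seek scalars with c_1 e1 + c_2 e2 = z; equivalently solve M c = z where the columns of M are e1, e2.
System: 2c_1 + 0c_2 = -4, 0c_1 + 3c_2 = -3; solving gives c_1 = -2, c_2 = -1.
Check: -2e1 - e2 = <-4, -3>.

<-2, -1>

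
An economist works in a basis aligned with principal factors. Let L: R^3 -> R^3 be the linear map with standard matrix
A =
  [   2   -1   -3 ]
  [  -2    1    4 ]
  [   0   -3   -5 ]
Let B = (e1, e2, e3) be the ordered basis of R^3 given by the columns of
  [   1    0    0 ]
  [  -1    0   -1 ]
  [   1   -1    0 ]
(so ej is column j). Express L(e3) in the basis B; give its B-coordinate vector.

Compute L(e3) = A e3 = <1, -1, 3> in standard coordinates.
Then write this in B-coordinates: solve for y in y_1 e1 + ... + y_3 e3 = <1, -1, 3>.
This gives y = <1, -2, 0>, which is column 3 of [L]_B.

<1, -2, 0>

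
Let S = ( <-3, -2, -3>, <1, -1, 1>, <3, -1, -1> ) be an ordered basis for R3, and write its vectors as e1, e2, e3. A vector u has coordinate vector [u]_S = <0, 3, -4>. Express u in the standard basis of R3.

<-9, 1, 7>

By definition u = 0·e1 + 3e2 - 4e3.
Summing componentwise gives <-9, 1, 7>.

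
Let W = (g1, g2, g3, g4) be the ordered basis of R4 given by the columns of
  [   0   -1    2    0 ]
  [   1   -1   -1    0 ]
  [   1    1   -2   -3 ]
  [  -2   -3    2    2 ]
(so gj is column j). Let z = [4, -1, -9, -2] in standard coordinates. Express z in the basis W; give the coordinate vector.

[4, 2, 3, 3]

We seek scalars with c_1 g1 + ... + c_4 g4 = z; equivalently solve M c = z where the columns of M are g1, ..., g4.
Row-reducing the augmented matrix [M | z] gives c = (4, 2, 3, 3).
Check: 4g1 + 2g2 + 3g3 + 3g4 = [4, -1, -9, -2].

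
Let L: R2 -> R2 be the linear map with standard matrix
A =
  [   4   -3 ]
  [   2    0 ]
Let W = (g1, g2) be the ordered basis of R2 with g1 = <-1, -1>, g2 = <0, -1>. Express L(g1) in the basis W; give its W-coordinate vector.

<1, 1>

Column 1 of [L]_W is the W-coordinate vector of L(g1).
In standard coordinates L(g1) = A g1 = <-1, -2>.
Converting to W: <-1, -2> = g1 + g2, so the coordinate vector is <1, 1>.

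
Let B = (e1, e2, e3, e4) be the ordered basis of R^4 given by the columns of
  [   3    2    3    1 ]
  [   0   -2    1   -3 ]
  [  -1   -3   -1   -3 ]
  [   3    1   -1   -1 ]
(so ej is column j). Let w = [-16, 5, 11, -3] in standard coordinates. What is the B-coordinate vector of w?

[-3, 1, -2, -3]

We seek scalars with c_1 e1 + ... + c_4 e4 = w; equivalently solve M c = w where the columns of M are e1, ..., e4.
Row-reducing the augmented matrix [M | w] gives c = (-3, 1, -2, -3).
Check: -3e1 + e2 - 2e3 - 3e4 = [-16, 5, 11, -3].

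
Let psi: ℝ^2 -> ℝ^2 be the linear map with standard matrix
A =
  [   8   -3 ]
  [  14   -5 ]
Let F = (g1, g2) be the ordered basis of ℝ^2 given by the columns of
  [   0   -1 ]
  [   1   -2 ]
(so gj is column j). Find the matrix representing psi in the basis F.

Let P have columns g1, g2. Then [psi]_F = P^(-1) A P.
Here det P = 1, so P^(-1) is integer; computing A P first and then P^(-1)(A P) gives [[1, 0], [3, 2]].

[[1, 0], [3, 2]]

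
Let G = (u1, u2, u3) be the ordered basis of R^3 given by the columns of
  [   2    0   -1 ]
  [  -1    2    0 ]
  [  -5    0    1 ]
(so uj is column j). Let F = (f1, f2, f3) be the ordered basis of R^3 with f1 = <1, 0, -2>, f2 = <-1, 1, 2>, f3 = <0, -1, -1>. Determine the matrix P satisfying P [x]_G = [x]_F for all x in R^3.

Take x = uj: its G-coordinates are the j-th standard unit vector, so P e_j — column j of P — equals [uj]_F.
u1 = 2f1 + 0·f2 + f3, giving column 1 = <2, 0, 1>; repeating for each j gives P = [[2, 2, 0], [0, 2, 1], [1, 0, 1]].

[[2, 2, 0], [0, 2, 1], [1, 0, 1]]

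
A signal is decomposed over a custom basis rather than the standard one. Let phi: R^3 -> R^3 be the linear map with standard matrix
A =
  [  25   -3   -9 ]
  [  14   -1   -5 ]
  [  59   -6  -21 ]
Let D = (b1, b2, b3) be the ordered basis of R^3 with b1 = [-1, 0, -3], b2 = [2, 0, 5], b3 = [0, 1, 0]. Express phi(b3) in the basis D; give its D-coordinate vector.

[-3, -3, -1]

Compute phi(b3) = A b3 = [-3, -1, -6] in standard coordinates.
Then write this in D-coordinates: solve for y in y_1 b1 + ... + y_3 b3 = [-3, -1, -6].
This gives y = [-3, -3, -1], which is column 3 of [phi]_D.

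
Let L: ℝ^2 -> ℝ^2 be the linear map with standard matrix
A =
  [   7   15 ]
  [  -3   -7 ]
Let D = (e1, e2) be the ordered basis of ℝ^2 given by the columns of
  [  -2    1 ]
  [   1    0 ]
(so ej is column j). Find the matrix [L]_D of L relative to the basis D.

[[-1, -3], [-1, 1]]

The j-th column of [L]_D is [L(ej)]_D.
L(e1) = A e1 = <1, -1> = -e1 - e2, so column 1 is <-1, -1>.
Repeating for e2 and assembling the columns gives [[-1, -3], [-1, 1]].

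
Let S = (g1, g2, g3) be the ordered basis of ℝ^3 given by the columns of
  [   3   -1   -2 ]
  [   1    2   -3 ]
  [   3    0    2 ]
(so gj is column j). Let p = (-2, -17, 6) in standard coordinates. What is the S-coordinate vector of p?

(0, -4, 3)

[p]_S is the unique c with M c = p, where M has columns g1, ..., g3.
Row-reducing the augmented matrix [M | p] gives c = (0, -4, 3).
Check: 0·g1 - 4g2 + 3g3 = (-2, -17, 6).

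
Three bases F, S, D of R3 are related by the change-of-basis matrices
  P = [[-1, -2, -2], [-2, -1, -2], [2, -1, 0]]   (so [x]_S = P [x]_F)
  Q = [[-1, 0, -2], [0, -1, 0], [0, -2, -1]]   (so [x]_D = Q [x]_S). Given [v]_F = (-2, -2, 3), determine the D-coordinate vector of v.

First [v]_S = P [v]_F = (0, 0, -2).
Then [v]_D = Q [v]_S = (4, 0, 2).

(4, 0, 2)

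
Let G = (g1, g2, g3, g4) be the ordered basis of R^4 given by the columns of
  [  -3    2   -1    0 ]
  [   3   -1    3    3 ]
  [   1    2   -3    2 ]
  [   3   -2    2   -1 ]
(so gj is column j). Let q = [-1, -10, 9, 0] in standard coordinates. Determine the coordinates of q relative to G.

[q]_G is the unique c with M c = q, where M has columns g1, ..., g4.
Row-reducing the augmented matrix [M | q] gives c = (2, 1, -3, -2).
Check: 2g1 + g2 - 3g3 - 2g4 = [-1, -10, 9, 0].

[2, 1, -3, -2]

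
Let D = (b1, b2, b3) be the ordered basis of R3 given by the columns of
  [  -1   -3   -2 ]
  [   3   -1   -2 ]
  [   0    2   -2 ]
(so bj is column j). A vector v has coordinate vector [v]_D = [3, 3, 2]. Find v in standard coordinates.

[-16, 2, 2]

v = M [v]_D, where M has columns b1, ..., b3.
Carrying out the matrix-vector product, v = [-16, 2, 2].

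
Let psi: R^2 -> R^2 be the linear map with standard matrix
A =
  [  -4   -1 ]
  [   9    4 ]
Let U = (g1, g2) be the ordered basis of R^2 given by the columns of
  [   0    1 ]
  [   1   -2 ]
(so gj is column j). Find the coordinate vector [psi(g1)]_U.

(2, -1)

Column 1 of [psi]_U is the U-coordinate vector of psi(g1).
In standard coordinates psi(g1) = A g1 = (-1, 4).
Converting to U: (-1, 4) = 2g1 - g2, so the coordinate vector is (2, -1).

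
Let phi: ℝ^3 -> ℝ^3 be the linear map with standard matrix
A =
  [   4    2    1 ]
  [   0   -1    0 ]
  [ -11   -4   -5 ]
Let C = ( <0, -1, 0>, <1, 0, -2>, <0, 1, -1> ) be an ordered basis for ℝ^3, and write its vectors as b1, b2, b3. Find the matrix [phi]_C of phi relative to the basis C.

[[-1, -3, -2], [-2, 2, 1], [0, -3, -3]]

Let P have columns b1, ..., b3. Then [phi]_C = P^(-1) A P.
Here det P = -1, so P^(-1) is integer; computing A P first and then P^(-1)(A P) gives [[-1, -3, -2], [-2, 2, 1], [0, -3, -3]].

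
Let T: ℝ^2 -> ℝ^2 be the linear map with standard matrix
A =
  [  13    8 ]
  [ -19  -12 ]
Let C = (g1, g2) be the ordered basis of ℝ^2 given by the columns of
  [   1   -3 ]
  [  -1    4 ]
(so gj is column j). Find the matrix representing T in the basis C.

The j-th column of [T]_C is [T(gj)]_C.
T(g1) = A g1 = (5, -7) = -g1 - 2g2, so column 1 is (-1, -2).
Repeating for g2 and assembling the columns gives [[-1, -1], [-2, 2]].

[[-1, -1], [-2, 2]]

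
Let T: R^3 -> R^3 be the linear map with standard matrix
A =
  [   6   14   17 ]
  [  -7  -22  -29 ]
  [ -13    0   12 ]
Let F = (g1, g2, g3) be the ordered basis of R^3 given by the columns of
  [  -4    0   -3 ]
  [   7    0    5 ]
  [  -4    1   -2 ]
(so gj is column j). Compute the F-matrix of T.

[[0, -2, -3], [0, -2, -1], [-2, -3, -2]]

The j-th column of [T]_F is [T(gj)]_F.
T(g1) = A g1 = [6, -10, 4] = 0·g1 + 0·g2 - 2g3, so column 1 is [0, 0, -2].
Repeating for g2, g3 and assembling the columns gives [[0, -2, -3], [0, -2, -1], [-2, -3, -2]].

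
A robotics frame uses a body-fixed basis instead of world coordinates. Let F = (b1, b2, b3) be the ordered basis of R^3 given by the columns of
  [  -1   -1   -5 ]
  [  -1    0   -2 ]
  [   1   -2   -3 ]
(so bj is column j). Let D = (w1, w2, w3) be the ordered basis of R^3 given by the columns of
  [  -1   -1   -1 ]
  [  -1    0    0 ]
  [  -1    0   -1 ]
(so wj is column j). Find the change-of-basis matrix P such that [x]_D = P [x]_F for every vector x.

[[1, 0, 2], [2, -1, 2], [-2, 2, 1]]

Take x = bj: its F-coordinates are the j-th standard unit vector, so P e_j — column j of P — equals [bj]_D.
b1 = w1 + 2w2 - 2w3, giving column 1 = [1, 2, -2]; repeating for each j gives P = [[1, 0, 2], [2, -1, 2], [-2, 2, 1]].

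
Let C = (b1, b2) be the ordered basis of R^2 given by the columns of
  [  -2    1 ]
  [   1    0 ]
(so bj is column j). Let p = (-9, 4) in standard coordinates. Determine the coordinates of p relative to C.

Write p = c_1 b1 + c_2 b2 and solve for the c_i.
System: -2c_1 + c_2 = -9, c_1 + 0c_2 = 4; solving gives c_1 = 4, c_2 = -1.
Check: 4b1 - b2 = (-9, 4).

(4, -1)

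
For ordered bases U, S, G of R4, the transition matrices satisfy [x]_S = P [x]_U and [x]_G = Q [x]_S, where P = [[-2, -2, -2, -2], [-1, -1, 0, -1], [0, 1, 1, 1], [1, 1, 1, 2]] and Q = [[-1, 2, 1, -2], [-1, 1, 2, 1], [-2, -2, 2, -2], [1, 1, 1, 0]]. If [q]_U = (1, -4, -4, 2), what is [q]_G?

First [q]_S = P [q]_U = (10, 1, -6, -3).
Then [q]_G = Q [q]_S = (-8, -24, -28, 5).

(-8, -24, -28, 5)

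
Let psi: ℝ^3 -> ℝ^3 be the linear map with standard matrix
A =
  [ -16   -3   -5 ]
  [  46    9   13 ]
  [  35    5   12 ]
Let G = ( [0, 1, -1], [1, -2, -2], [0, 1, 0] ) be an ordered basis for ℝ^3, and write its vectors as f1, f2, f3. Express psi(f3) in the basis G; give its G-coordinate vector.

Compute psi(f3) = A f3 = [-3, 9, 5] in standard coordinates.
Then write this in G-coordinates: solve for y in y_1 f1 + ... + y_3 f3 = [-3, 9, 5].
This gives y = [1, -3, 2], which is column 3 of [psi]_G.

[1, -3, 2]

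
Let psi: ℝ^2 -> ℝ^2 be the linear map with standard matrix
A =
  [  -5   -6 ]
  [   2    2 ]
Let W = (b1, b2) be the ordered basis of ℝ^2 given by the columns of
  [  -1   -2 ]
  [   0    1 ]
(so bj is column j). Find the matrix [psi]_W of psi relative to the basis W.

Let P have columns b1, b2. Then [psi]_W = P^(-1) A P.
Here det P = -1, so P^(-1) is integer; computing A P first and then P^(-1)(A P) gives [[-1, 0], [-2, -2]].

[[-1, 0], [-2, -2]]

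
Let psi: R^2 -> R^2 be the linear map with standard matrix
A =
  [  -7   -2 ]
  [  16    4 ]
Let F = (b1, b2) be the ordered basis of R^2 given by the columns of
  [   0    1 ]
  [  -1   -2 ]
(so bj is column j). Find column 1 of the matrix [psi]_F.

[0, 2]

Compute psi(b1) = A b1 = [2, -4] in standard coordinates.
Then write this in F-coordinates: solve for y in y_1 b1 + y_2 b2 = [2, -4].
This gives y = [0, 2], which is column 1 of [psi]_F.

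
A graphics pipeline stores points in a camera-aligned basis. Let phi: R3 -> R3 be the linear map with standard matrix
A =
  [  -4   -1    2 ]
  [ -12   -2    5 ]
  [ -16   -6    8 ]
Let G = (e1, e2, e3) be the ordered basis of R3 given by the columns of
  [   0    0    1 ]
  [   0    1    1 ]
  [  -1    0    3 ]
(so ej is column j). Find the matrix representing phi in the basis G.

[[2, 3, 1], [-3, -1, 0], [-2, -1, 1]]

With P the matrix whose columns are e1, ..., e3, [phi]_G = P^(-1) A P.
Column by column: phi(e1) = A e1 = <-2, -5, -8>; its G-coordinates <2, -3, -2> give column 1.
Continuing for each basis vector yields [phi]_G = [[2, 3, 1], [-3, -1, 0], [-2, -1, 1]].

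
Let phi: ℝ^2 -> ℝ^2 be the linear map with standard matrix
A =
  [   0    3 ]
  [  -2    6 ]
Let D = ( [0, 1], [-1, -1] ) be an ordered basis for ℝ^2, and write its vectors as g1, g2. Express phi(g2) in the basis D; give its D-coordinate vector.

[-1, 3]

Column 2 of [phi]_D is the D-coordinate vector of phi(g2).
In standard coordinates phi(g2) = A g2 = [-3, -4].
Converting to D: [-3, -4] = -g1 + 3g2, so the coordinate vector is [-1, 3].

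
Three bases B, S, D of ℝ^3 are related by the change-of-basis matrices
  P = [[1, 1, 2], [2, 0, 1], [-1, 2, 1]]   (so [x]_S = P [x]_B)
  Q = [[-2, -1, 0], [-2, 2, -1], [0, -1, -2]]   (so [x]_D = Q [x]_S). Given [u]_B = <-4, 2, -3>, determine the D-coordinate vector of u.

First [u]_S = P [u]_B = <-8, -11, 5>.
Then [u]_D = Q [u]_S = <27, -11, 1>.

<27, -11, 1>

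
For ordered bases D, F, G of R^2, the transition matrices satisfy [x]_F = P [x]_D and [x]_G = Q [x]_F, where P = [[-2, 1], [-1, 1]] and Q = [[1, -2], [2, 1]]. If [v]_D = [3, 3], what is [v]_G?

Composing the changes, [v]_G = Q P [v]_D.
Q P = [[0, -1], [-5, 3]]; applying this to [3, 3] gives [-3, -6].

[-3, -6]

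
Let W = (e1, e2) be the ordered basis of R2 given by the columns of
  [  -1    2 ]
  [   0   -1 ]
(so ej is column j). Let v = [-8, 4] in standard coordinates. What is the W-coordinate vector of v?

Write v = c_1 e1 + c_2 e2 and solve for the c_i.
System: -c_1 + 2c_2 = -8, 0c_1 - c_2 = 4; solving gives c_1 = 0, c_2 = -4.
Check: 0·e1 - 4e2 = [-8, 4].

[0, -4]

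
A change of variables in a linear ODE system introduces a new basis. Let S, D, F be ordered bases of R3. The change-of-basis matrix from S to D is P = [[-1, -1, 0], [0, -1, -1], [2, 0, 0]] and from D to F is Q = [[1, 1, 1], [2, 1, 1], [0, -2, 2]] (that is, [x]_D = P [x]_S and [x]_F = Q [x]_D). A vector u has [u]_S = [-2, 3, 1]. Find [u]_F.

First [u]_D = P [u]_S = [-1, -4, -4].
Then [u]_F = Q [u]_D = [-9, -10, 0].

[-9, -10, 0]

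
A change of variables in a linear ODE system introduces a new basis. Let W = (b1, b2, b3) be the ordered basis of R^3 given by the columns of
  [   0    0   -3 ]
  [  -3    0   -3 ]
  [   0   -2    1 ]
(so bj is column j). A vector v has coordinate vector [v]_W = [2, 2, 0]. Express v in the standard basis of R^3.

By definition v = 2b1 + 2b2 + 0·b3.
Summing componentwise gives [0, -6, -4].

[0, -6, -4]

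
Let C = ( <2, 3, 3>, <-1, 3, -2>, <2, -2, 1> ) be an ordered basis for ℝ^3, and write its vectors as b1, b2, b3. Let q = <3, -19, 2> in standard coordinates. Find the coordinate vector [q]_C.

[q]_C is the unique c with M c = q, where M has columns b1, ..., b3.
Solving this 3x3 system gives c = (-2, -3, 2).
Check: -2b1 - 3b2 + 2b3 = <3, -19, 2>.

<-2, -3, 2>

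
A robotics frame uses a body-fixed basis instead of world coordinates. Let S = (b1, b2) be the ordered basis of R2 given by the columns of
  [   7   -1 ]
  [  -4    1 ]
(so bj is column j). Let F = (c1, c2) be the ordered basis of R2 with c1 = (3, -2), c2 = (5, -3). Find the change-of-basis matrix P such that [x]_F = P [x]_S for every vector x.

[[-1, -2], [2, 1]]

Column j of P is [bj]_F, since P maps S-coordinates to F-coordinates.
Expressing b1 in F: b1 = -c1 + 2c2, so column 1 of P is (-1, 2).
Doing the same for each bj gives P = [[-1, -2], [2, 1]].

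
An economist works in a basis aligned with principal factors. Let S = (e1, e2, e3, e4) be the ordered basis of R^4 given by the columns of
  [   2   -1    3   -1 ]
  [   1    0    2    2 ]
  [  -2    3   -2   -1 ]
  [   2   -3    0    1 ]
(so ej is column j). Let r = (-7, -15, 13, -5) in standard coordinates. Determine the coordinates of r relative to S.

(1, 1, -4, -4)

We seek scalars with c_1 e1 + ... + c_4 e4 = r; equivalently solve M c = r where the columns of M are e1, ..., e4.
Row-reducing the augmented matrix [M | r] gives c = (1, 1, -4, -4).
Check: e1 + e2 - 4e3 - 4e4 = (-7, -15, 13, -5).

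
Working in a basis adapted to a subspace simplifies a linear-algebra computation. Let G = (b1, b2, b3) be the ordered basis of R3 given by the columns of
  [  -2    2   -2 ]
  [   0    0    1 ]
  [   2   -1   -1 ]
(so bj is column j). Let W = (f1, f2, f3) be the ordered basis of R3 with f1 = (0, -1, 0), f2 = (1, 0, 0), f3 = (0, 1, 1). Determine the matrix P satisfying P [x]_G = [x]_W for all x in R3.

[[2, -1, -2], [-2, 2, -2], [2, -1, -1]]

Let M have columns bj and N have columns fj. Then for every x, N [x]_W = x = M [x]_G, so P = N^(-1) M.
Since det N = 1, N^(-1) has integer entries; multiplying gives P = [[2, -1, -2], [-2, 2, -2], [2, -1, -1]].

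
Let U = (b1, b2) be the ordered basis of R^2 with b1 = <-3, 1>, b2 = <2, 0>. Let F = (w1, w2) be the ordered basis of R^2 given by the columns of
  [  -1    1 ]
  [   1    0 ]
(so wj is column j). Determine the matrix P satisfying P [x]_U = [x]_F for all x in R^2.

Column j of P is [bj]_F, since P maps U-coordinates to F-coordinates.
Expressing b1 in F: b1 = w1 - 2w2, so column 1 of P is <1, -2>.
Doing the same for each bj gives P = [[1, 0], [-2, 2]].

[[1, 0], [-2, 2]]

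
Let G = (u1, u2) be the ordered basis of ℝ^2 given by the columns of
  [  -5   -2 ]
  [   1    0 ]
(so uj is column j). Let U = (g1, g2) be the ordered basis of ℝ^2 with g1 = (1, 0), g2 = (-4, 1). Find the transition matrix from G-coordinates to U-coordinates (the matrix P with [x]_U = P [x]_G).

[[-1, -2], [1, 0]]

Take x = uj: its G-coordinates are the j-th standard unit vector, so P e_j — column j of P — equals [uj]_U.
u1 = -g1 + g2, giving column 1 = (-1, 1); repeating for each j gives P = [[-1, -2], [1, 0]].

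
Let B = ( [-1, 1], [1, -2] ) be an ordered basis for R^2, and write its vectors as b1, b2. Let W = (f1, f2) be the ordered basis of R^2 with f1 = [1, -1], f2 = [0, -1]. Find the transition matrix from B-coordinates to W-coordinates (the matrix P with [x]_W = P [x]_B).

[[-1, 1], [0, 1]]

Column j of P is [bj]_W, since P maps B-coordinates to W-coordinates.
Expressing b1 in W: b1 = -f1 + 0·f2, so column 1 of P is [-1, 0].
Doing the same for each bj gives P = [[-1, 1], [0, 1]].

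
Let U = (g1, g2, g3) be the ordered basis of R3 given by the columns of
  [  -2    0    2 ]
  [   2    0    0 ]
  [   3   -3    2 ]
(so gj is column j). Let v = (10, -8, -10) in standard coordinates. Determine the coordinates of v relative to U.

(-4, 0, 1)

[v]_U is the unique c with M c = v, where M has columns g1, ..., g3.
Solving this 3x3 system gives c = (-4, 0, 1).
Check: -4g1 + 0·g2 + g3 = (10, -8, -10).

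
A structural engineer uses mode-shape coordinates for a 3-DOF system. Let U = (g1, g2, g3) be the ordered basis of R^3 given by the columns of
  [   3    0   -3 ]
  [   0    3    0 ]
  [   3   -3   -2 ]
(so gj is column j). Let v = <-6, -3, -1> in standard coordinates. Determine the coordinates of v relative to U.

<0, -1, 2>

We seek scalars with c_1 g1 + ... + c_3 g3 = v; equivalently solve M c = v where the columns of M are g1, ..., g3.
Solving this 3x3 system gives c = (0, -1, 2).
Check: 0·g1 - g2 + 2g3 = <-6, -3, -1>.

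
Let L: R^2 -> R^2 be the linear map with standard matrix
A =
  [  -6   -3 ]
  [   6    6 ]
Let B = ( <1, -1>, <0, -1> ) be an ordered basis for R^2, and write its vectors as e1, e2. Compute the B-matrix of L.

With P the matrix whose columns are e1, e2, [L]_B = P^(-1) A P.
Column by column: L(e1) = A e1 = <-3, 0>; its B-coordinates <-3, 3> give column 1.
Continuing for each basis vector yields [L]_B = [[-3, 3], [3, 3]].

[[-3, 3], [3, 3]]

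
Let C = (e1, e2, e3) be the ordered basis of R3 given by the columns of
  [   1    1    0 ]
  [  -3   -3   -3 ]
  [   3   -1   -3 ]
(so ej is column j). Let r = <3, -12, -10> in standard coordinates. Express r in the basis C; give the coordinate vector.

<-1, 4, 1>

We seek scalars with c_1 e1 + ... + c_3 e3 = r; equivalently solve M c = r where the columns of M are e1, ..., e3.
Solving this 3x3 system gives c = (-1, 4, 1).
Check: -e1 + 4e2 + e3 = <3, -12, -10>.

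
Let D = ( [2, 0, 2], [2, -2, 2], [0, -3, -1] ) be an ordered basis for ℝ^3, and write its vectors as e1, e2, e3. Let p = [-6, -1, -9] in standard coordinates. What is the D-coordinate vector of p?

[1, -4, 3]

[p]_D is the unique c with M c = p, where M has columns e1, ..., e3.
Solving this 3x3 system gives c = (1, -4, 3).
Check: e1 - 4e2 + 3e3 = [-6, -1, -9].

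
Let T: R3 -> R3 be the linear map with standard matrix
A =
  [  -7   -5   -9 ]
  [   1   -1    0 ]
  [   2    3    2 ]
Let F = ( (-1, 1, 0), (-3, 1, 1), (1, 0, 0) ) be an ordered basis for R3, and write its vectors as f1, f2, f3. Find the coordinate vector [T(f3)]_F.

(-1, 2, -2)

Column 3 of [T]_F is the F-coordinate vector of T(f3).
In standard coordinates T(f3) = A f3 = (-7, 1, 2).
Converting to F: (-7, 1, 2) = -f1 + 2f2 - 2f3, so the coordinate vector is (-1, 2, -2).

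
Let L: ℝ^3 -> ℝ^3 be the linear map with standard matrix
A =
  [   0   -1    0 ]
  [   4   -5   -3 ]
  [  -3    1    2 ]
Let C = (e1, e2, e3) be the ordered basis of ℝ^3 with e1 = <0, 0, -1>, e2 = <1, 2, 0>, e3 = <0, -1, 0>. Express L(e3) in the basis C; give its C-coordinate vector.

Compute L(e3) = A e3 = <1, 5, -1> in standard coordinates.
Then write this in C-coordinates: solve for y in y_1 e1 + ... + y_3 e3 = <1, 5, -1>.
This gives y = <1, 1, -3>, which is column 3 of [L]_C.

<1, 1, -3>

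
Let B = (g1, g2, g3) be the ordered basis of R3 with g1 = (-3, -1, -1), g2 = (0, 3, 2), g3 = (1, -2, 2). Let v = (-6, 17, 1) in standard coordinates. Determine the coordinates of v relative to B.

(1, 4, -3)

Write v = c_1 g1 + ... + c_3 g3 and solve for the c_i.
Gaussian elimination on [M | v] yields c = (1, 4, -3).
Check: g1 + 4g2 - 3g3 = (-6, 17, 1).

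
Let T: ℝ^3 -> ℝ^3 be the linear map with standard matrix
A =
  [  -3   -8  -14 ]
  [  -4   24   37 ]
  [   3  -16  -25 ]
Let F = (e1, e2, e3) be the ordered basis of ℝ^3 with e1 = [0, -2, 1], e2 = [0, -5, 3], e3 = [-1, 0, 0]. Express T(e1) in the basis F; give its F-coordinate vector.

Column 1 of [T]_F is the F-coordinate vector of T(e1).
In standard coordinates T(e1) = A e1 = [2, -11, 7].
Converting to F: [2, -11, 7] = -2e1 + 3e2 - 2e3, so the coordinate vector is [-2, 3, -2].

[-2, 3, -2]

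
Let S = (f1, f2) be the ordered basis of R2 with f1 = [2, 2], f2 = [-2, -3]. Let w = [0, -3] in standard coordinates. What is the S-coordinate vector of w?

We seek scalars with c_1 f1 + c_2 f2 = w; equivalently solve M c = w where the columns of M are f1, f2.
System: 2c_1 - 2c_2 = 0, 2c_1 - 3c_2 = -3; solving gives c_1 = 3, c_2 = 3.
Check: 3f1 + 3f2 = [0, -3].

[3, 3]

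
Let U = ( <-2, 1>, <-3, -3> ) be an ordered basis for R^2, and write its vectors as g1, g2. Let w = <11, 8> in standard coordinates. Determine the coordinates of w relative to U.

[w]_U is the unique c with M c = w, where M has columns g1, g2.
System: -2c_1 - 3c_2 = 11, c_1 - 3c_2 = 8; solving gives c_1 = -1, c_2 = -3.
Check: -g1 - 3g2 = <11, 8>.

<-1, -3>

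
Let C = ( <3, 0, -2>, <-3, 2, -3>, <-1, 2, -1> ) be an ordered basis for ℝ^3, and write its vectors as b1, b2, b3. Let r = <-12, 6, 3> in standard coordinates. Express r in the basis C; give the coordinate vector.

<-3, 0, 3>

[r]_C is the unique c with M c = r, where M has columns b1, ..., b3.
Solving this 3x3 system gives c = (-3, 0, 3).
Check: -3b1 + 0·b2 + 3b3 = <-12, 6, 3>.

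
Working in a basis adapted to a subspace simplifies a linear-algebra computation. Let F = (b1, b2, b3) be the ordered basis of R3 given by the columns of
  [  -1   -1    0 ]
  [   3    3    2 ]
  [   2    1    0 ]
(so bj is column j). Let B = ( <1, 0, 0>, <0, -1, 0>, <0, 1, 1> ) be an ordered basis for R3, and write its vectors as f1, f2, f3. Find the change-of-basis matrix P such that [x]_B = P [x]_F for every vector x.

Column j of P is [bj]_B, since P maps F-coordinates to B-coordinates.
Expressing b1 in B: b1 = -f1 - f2 + 2f3, so column 1 of P is <-1, -1, 2>.
Doing the same for each bj gives P = [[-1, -1, 0], [-1, -2, -2], [2, 1, 0]].

[[-1, -1, 0], [-1, -2, -2], [2, 1, 0]]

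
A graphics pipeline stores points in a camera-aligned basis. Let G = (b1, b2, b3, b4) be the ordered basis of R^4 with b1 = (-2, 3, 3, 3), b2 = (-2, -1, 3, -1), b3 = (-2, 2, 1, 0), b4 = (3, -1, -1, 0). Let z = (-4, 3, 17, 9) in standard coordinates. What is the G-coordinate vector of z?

(4, 3, -2, 2)

[z]_G is the unique c with M c = z, where M has columns b1, ..., b4.
Gaussian elimination on [M | z] yields c = (4, 3, -2, 2).
Check: 4b1 + 3b2 - 2b3 + 2b4 = (-4, 3, 17, 9).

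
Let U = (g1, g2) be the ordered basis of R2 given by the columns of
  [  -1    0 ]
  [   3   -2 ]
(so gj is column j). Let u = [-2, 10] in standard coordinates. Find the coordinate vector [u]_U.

Write u = c_1 g1 + c_2 g2 and solve for the c_i.
System: -c_1 + 0c_2 = -2, 3c_1 - 2c_2 = 10; solving gives c_1 = 2, c_2 = -2.
Check: 2g1 - 2g2 = [-2, 10].

[2, -2]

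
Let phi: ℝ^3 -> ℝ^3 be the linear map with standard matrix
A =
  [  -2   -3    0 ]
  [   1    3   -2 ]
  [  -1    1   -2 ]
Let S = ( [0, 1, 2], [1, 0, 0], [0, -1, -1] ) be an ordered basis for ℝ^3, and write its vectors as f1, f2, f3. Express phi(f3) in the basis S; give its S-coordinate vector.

[2, 3, 3]

Column 3 of [phi]_S is the S-coordinate vector of phi(f3).
In standard coordinates phi(f3) = A f3 = [3, -1, 1].
Converting to S: [3, -1, 1] = 2f1 + 3f2 + 3f3, so the coordinate vector is [2, 3, 3].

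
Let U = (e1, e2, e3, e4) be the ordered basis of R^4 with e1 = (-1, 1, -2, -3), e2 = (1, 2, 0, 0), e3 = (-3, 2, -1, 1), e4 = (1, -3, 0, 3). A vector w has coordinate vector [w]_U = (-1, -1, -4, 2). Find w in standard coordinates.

w = M [w]_U, where M has columns e1, ..., e4.
Carrying out the matrix-vector product, w = (14, -17, 6, 5).

(14, -17, 6, 5)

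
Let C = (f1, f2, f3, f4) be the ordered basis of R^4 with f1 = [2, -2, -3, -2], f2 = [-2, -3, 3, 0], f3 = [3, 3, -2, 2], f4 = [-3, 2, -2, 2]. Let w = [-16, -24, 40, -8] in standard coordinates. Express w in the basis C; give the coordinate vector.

Write w = c_1 f1 + ... + c_4 f4 and solve for the c_i.
Solving this 4x4 system gives c = (-4, 4, -4, -4).
Check: -4f1 + 4f2 - 4f3 - 4f4 = [-16, -24, 40, -8].

[-4, 4, -4, -4]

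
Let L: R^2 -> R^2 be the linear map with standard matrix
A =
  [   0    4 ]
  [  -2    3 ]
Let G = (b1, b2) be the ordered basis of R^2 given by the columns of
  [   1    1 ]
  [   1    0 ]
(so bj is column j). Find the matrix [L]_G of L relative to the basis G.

[[1, -2], [3, 2]]

Let P have columns b1, b2. Then [L]_G = P^(-1) A P.
Here det P = -1, so P^(-1) is integer; computing A P first and then P^(-1)(A P) gives [[1, -2], [3, 2]].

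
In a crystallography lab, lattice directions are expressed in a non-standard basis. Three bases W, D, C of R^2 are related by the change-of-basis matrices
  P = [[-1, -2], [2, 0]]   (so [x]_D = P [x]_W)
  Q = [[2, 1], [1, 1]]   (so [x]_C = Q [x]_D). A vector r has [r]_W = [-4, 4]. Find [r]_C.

[-16, -12]

Apply P to get D-coordinates [-4, -8], then Q to get C-coordinates.
The result is [r]_C = [-16, -12].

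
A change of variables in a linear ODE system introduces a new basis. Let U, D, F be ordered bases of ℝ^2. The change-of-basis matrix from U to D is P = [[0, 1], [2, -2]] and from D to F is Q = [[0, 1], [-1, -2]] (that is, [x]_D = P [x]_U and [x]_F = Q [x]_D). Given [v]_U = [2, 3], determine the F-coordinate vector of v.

Apply P to get D-coordinates [3, -2], then Q to get F-coordinates.
The result is [v]_F = [-2, 1].

[-2, 1]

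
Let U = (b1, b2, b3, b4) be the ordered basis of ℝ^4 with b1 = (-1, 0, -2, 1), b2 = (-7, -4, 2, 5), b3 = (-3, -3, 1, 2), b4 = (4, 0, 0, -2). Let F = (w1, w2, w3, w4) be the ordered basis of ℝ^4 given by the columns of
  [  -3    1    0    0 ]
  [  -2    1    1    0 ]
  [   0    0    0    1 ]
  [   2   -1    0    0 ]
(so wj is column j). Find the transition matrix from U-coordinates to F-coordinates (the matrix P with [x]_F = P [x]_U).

[[0, 2, 1, -2], [-1, -1, 0, -2], [1, 1, -1, -2], [-2, 2, 1, 0]]

Take x = bj: its U-coordinates are the j-th standard unit vector, so P e_j — column j of P — equals [bj]_F.
b1 = 0·w1 - w2 + w3 - 2w4, giving column 1 = (0, -1, 1, -2); repeating for each j gives P = [[0, 2, 1, -2], [-1, -1, 0, -2], [1, 1, -1, -2], [-2, 2, 1, 0]].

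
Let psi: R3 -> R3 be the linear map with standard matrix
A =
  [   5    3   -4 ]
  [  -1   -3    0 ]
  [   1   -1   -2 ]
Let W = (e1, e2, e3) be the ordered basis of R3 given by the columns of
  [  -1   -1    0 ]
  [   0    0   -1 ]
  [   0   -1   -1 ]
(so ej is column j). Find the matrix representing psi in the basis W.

With P the matrix whose columns are e1, ..., e3, [psi]_W = P^(-1) A P.
Column by column: psi(e1) = A e1 = (-5, 1, -1); its W-coordinates (3, 2, -1) give column 1.
Continuing for each basis vector yields [psi]_W = [[3, 1, -1], [2, 0, 0], [-1, -1, -3]].

[[3, 1, -1], [2, 0, 0], [-1, -1, -3]]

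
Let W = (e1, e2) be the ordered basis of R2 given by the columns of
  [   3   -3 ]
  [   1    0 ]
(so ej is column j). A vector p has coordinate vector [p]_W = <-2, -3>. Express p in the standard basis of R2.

<3, -2>

p = M [p]_W, where M has columns e1, e2.
Carrying out the matrix-vector product, p = <3, -2>.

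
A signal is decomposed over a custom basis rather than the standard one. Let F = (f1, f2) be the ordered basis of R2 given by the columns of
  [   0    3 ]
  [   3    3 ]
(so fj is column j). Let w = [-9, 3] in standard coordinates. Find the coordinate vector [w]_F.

[4, -3]

We seek scalars with c_1 f1 + c_2 f2 = w; equivalently solve M c = w where the columns of M are f1, f2.
System: 0c_1 + 3c_2 = -9, 3c_1 + 3c_2 = 3; solving gives c_1 = 4, c_2 = -3.
Check: 4f1 - 3f2 = [-9, 3].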